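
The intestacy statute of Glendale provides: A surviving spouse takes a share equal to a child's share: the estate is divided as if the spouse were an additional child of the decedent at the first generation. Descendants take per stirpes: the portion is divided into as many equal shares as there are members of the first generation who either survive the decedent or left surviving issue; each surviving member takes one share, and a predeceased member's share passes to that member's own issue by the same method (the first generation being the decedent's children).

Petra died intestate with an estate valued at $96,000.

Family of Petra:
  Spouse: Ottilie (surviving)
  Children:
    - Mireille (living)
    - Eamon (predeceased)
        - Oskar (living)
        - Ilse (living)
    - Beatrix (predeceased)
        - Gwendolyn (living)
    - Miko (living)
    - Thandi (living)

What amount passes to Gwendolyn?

The spouse counts as an additional share at the children's level, so there are 6 primary shares of $16,000. Ottilie takes one such share ($16,000).
The children's combined portion ($80,000) is divided into 5 shares of $16,000: Mireille, Miko, and Thandi each take $16,000; Eamon's $16,000 share passes to Eamon's issue; Beatrix's $16,000 share passes to Beatrix's issue.
Eamon's share ($16,000) is divided into 2 shares of $8,000: Oskar and Ilse each take $8,000.
Beatrix's share ($16,000) passes entirely to Gwendolyn.

Gwendolyn receives $16,000.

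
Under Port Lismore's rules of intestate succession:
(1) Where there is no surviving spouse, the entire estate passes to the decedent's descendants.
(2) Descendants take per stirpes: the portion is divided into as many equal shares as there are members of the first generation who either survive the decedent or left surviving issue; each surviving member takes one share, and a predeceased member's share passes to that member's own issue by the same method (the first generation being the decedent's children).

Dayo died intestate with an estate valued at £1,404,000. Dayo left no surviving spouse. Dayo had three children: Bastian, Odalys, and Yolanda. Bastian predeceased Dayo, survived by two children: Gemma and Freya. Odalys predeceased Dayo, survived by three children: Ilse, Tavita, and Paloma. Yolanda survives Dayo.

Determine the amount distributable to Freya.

Freya receives £234,000.

The entire £1,404,000 passes to the descendants.
That amount (£1,404,000) is divided into 3 shares of £468,000: Yolanda takes £468,000; Bastian's £468,000 share passes to Bastian's issue; Odalys's £468,000 share passes to Odalys's issue.
Bastian's share (£468,000) is divided into 2 shares of £234,000: Gemma and Freya each take £234,000.
Odalys's share (£468,000) is divided into 3 shares of £156,000: Ilse, Tavita, and Paloma each take £156,000.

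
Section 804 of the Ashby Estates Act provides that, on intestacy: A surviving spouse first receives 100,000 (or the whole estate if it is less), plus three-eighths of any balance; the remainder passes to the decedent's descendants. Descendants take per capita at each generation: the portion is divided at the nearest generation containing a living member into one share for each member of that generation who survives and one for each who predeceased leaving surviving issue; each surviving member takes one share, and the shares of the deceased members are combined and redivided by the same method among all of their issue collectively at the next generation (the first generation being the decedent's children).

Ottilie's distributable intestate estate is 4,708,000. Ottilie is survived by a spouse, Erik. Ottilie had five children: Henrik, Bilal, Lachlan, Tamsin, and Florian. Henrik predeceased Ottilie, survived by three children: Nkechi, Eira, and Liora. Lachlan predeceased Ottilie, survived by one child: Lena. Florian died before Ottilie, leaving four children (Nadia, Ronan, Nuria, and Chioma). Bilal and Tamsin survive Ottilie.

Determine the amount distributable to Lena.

Erik first takes 100,000, leaving a balance of 4,608,000. Erik then takes three-eighths of the balance (1,728,000), for a total of 1,828,000. The remaining 2,880,000 passes to the descendants.
The descendants' portion (2,880,000) is divided at the children's generation into 5 shares of 576,000. Bilal and Tamsin each take 576,000. The 3 shares of the deceased (Henrik, Lachlan, and Florian) are combined into a pool of 1,728,000.
That pool (1,728,000) is divided at the grandchildren's generation equally among Nkechi, Eira, Liora, Lena, Nadia, Ronan, Nuria, and Chioma: 216,000 each.

Lena receives 216,000.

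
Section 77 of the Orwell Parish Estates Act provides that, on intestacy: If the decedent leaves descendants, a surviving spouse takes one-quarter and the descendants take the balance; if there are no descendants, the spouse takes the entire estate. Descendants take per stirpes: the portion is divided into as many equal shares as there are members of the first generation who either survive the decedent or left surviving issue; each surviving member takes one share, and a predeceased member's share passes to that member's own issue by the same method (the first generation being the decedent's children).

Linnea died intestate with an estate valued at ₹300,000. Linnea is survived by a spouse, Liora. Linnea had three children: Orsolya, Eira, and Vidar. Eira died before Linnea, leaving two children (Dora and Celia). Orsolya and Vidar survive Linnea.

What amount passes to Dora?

Liora takes one-quarter of ₹300,000 = ₹75,000. The remaining ₹225,000 passes to the descendants.
The descendants' portion (₹225,000) is divided into 3 shares of ₹75,000: Orsolya and Vidar each take ₹75,000; Eira's ₹75,000 share passes to Eira's issue.
Eira's share (₹75,000) is divided into 2 shares of ₹37,500: Dora and Celia each take ₹37,500.

Dora receives ₹37,500.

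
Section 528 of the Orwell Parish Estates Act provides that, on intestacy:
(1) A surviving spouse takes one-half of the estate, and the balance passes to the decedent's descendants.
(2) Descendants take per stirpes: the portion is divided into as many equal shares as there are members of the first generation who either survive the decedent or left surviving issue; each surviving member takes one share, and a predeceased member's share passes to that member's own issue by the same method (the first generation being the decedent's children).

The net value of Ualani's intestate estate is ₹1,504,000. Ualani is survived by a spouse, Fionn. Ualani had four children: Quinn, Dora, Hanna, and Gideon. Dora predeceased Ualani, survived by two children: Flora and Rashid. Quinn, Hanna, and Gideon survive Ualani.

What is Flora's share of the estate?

Fionn takes one-half of ₹1,504,000 = ₹752,000. The remaining ₹752,000 passes to the descendants.
The descendants' portion (₹752,000) is divided into 4 shares of ₹188,000: Quinn, Hanna, and Gideon each take ₹188,000; Dora's ₹188,000 share passes to Dora's issue.
Dora's share (₹188,000) is divided into 2 shares of ₹94,000: Flora and Rashid each take ₹94,000.

Flora receives ₹94,000.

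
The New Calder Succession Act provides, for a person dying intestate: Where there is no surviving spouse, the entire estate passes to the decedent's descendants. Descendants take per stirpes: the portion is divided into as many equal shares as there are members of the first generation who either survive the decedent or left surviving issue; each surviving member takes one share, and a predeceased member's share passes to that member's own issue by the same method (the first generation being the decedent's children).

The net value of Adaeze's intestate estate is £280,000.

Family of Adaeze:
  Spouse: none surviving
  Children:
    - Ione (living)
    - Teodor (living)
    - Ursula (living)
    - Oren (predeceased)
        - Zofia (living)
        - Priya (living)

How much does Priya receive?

The entire £280,000 passes to the descendants.
That amount (£280,000) is divided into 4 shares of £70,000: Ione, Teodor, and Ursula each take £70,000; Oren's £70,000 share passes to Oren's issue.
Oren's share (£70,000) is divided into 2 shares of £35,000: Zofia and Priya each take £35,000.

Priya receives £35,000.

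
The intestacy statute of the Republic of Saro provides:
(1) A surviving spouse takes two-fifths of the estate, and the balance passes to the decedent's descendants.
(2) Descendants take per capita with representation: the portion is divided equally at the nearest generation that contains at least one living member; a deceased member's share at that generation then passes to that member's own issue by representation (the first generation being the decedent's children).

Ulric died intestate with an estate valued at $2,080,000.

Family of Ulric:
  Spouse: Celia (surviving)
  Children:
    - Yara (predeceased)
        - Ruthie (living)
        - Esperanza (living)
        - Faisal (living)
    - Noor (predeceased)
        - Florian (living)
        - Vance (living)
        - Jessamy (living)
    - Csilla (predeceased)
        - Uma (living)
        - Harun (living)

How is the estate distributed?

Celia takes two-fifths of $2,080,000 = $832,000. The remaining $1,248,000 passes to the descendants.
No child survives, so the initial division is made at the grandchildren's generation.
The descendants' portion ($1,248,000) is divided into 8 shares of $156,000: Ruthie, Esperanza, Faisal, Florian, Vance, Jessamy, Uma, and Harun each take $156,000.

Celia: $832,000; Ruthie: $156,000; Esperanza: $156,000; Faisal: $156,000; Florian: $156,000; Vance: $156,000; Jessamy: $156,000; Uma: $156,000; Harun: $156,000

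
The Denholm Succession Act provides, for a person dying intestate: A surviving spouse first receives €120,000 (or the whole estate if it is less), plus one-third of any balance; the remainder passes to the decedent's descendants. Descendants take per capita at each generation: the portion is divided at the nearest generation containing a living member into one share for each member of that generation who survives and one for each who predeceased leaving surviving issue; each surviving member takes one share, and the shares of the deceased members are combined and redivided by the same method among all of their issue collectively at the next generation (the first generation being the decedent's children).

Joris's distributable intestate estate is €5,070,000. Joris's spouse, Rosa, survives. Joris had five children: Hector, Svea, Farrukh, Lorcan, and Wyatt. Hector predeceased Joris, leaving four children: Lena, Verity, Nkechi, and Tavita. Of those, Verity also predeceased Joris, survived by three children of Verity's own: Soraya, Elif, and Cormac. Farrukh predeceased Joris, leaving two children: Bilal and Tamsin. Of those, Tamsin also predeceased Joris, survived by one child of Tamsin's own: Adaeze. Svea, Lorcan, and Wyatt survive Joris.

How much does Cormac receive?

Rosa first takes €120,000, leaving a balance of €4,950,000. Rosa then takes one-third of the balance (€1,650,000), for a total of €1,770,000. The remaining €3,300,000 passes to the descendants.
The descendants' portion (€3,300,000) is divided at the children's generation into 5 shares of €660,000. Svea, Lorcan, and Wyatt each take €660,000. The 2 shares of the deceased (Hector and Farrukh) are combined into a pool of €1,320,000.
That pool (€1,320,000) is divided at the grandchildren's generation into 6 shares of €220,000. Lena, Nkechi, Tavita, and Bilal each take €220,000. The 2 shares of the deceased (Verity and Tamsin) are combined into a pool of €440,000.
That pool (€440,000) is divided at the great-grandchildren's generation equally among Soraya, Elif, Cormac, and Adaeze: €110,000 each.

Cormac receives €110,000.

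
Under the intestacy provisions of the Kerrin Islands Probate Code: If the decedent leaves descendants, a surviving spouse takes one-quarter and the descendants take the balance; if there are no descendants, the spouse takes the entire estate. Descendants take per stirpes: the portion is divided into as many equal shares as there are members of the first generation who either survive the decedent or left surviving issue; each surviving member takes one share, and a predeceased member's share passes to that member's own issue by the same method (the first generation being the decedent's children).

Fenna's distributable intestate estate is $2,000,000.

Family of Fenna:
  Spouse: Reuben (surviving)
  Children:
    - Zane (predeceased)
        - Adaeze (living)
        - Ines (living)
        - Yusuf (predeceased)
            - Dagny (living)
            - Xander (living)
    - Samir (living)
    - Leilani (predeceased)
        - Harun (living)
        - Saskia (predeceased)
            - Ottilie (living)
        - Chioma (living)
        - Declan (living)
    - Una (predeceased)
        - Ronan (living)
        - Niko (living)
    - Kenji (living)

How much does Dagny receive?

Reuben takes one-quarter of $2,000,000 = $500,000. The remaining $1,500,000 passes to the descendants.
The descendants' portion ($1,500,000) is divided into 5 shares of $300,000: Samir and Kenji each take $300,000; Zane's $300,000 share passes to Zane's issue; Leilani's $300,000 share passes to Leilani's issue; Una's $300,000 share passes to Una's issue.
Zane's share ($300,000) is divided into 3 shares of $100,000: Adaeze and Ines each take $100,000; Yusuf's $100,000 share passes to Yusuf's issue.
Yusuf's share ($100,000) is divided into 2 shares of $50,000: Dagny and Xander each take $50,000.
Leilani's share ($300,000) is divided into 4 shares of $75,000: Harun, Chioma, and Declan each take $75,000; Saskia's $75,000 share passes to Saskia's issue.
Saskia's share ($75,000) passes entirely to Ottilie.
Una's share ($300,000) is divided into 2 shares of $150,000: Ronan and Niko each take $150,000.

Dagny receives $50,000.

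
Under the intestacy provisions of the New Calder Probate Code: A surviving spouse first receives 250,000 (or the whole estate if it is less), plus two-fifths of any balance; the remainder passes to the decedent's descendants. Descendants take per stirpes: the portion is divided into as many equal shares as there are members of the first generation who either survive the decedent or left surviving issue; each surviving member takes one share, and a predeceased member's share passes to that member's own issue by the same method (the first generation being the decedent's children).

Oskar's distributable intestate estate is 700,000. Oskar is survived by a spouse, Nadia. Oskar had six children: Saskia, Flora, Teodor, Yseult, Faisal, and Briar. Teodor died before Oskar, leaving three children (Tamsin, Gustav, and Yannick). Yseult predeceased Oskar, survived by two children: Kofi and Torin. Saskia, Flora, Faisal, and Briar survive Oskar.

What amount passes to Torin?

Torin receives 22,500.

Nadia first takes 250,000, leaving a balance of 450,000. Nadia then takes two-fifths of the balance (180,000), for a total of 430,000. The remaining 270,000 passes to the descendants.
The descendants' portion (270,000) is divided into 6 shares of 45,000: Saskia, Flora, Faisal, and Briar each take 45,000; Teodor's 45,000 share passes to Teodor's issue; Yseult's 45,000 share passes to Yseult's issue.
Teodor's share (45,000) is divided into 3 shares of 15,000: Tamsin, Gustav, and Yannick each take 15,000.
Yseult's share (45,000) is divided into 2 shares of 22,500: Kofi and Torin each take 22,500.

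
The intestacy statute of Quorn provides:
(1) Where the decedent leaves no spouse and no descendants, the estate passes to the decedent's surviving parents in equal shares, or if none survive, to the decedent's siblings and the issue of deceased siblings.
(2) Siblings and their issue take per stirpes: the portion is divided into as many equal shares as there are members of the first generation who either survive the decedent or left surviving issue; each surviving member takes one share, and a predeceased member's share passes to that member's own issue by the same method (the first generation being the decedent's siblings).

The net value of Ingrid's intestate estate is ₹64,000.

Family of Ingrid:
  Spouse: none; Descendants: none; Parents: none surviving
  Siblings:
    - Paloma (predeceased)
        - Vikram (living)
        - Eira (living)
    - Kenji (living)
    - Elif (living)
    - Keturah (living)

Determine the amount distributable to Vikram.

Vikram receives ₹8,000.

The entire ₹64,000 passes to the siblings and their issue.
That amount (₹64,000) is divided into 4 shares of ₹16,000: Kenji, Elif, and Keturah each take ₹16,000; Paloma's ₹16,000 share passes to Paloma's issue.
Paloma's share (₹16,000) is divided into 2 shares of ₹8,000: Vikram and Eira each take ₹8,000.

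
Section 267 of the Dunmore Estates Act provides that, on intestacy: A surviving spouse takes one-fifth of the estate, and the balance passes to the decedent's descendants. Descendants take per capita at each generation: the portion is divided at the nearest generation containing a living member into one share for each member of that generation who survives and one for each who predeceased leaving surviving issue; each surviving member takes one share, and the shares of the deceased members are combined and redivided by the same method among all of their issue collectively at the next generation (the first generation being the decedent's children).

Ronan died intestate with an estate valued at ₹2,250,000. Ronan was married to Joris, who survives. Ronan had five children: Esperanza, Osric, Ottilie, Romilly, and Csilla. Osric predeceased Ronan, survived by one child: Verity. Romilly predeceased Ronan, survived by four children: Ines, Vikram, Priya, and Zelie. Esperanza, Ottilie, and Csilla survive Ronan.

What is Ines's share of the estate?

Ines receives ₹144,000.

Joris takes one-fifth of ₹2,250,000 = ₹450,000. The remaining ₹1,800,000 passes to the descendants.
The descendants' portion (₹1,800,000) is divided at the children's generation into 5 shares of ₹360,000. Esperanza, Ottilie, and Csilla each take ₹360,000. The 2 shares of the deceased (Osric and Romilly) are combined into a pool of ₹720,000.
That pool (₹720,000) is divided at the grandchildren's generation equally among Verity, Ines, Vikram, Priya, and Zelie: ₹144,000 each.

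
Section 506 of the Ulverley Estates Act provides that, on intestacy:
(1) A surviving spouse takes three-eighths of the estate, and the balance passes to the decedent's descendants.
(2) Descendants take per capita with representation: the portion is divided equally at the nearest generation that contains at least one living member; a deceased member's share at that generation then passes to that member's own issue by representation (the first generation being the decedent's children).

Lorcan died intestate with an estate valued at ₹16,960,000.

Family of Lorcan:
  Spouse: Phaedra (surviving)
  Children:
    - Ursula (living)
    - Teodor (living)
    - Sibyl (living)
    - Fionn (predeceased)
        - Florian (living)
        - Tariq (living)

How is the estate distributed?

Phaedra: ₹6,360,000; Ursula: ₹2,650,000; Teodor: ₹2,650,000; Sibyl: ₹2,650,000; Florian: ₹1,325,000; Tariq: ₹1,325,000

Phaedra takes three-eighths of ₹16,960,000 = ₹6,360,000. The remaining ₹10,600,000 passes to the descendants.
The descendants' portion (₹10,600,000) is divided into 4 shares of ₹2,650,000: Ursula, Teodor, and Sibyl each take ₹2,650,000; Fionn's ₹2,650,000 share passes to Fionn's issue.
Fionn's share (₹2,650,000) is divided into 2 shares of ₹1,325,000: Florian and Tariq each take ₹1,325,000.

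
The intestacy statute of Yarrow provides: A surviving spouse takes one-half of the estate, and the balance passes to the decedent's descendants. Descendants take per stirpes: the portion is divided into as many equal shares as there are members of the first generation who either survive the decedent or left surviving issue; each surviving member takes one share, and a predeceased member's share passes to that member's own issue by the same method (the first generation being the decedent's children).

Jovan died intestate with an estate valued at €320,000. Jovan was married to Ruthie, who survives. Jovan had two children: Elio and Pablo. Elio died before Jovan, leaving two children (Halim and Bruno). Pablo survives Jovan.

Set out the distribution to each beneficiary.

Ruthie takes one-half of €320,000 = €160,000. The remaining €160,000 passes to the descendants.
The descendants' portion (€160,000) is divided into 2 shares of €80,000: Pablo takes €80,000; Elio's €80,000 share passes to Elio's issue.
Elio's share (€80,000) is divided into 2 shares of €40,000: Halim and Bruno each take €40,000.

Ruthie: €160,000; Halim: €40,000; Bruno: €40,000; Pablo: €80,000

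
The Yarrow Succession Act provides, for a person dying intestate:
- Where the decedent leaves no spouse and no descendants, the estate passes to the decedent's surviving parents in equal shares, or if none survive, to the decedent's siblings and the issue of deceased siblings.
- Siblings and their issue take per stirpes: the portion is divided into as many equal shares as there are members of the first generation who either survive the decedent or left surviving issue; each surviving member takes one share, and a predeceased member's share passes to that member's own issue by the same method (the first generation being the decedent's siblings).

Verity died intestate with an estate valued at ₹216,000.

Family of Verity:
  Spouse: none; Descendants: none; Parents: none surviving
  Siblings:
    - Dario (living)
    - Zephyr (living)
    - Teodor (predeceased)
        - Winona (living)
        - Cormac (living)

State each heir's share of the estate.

The entire ₹216,000 passes to the siblings and their issue.
That amount (₹216,000) is divided into 3 shares of ₹72,000: Dario and Zephyr each take ₹72,000; Teodor's ₹72,000 share passes to Teodor's issue.
Teodor's share (₹72,000) is divided into 2 shares of ₹36,000: Winona and Cormac each take ₹36,000.

Dario: ₹72,000; Zephyr: ₹72,000; Winona: ₹36,000; Cormac: ₹36,000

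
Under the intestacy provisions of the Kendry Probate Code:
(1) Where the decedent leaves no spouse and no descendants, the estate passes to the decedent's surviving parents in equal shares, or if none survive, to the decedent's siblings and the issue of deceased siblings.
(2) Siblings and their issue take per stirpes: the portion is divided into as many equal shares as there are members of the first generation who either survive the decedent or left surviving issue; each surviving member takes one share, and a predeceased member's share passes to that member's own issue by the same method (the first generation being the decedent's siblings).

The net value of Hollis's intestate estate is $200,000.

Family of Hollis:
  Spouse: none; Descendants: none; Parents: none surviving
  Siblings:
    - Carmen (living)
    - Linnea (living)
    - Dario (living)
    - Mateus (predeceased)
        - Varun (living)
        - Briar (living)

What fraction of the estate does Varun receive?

The entire $200,000 passes to the siblings and their issue.
That amount ($200,000) is divided into 4 shares of $50,000: Carmen, Linnea, and Dario each take $50,000; Mateus's $50,000 share passes to Mateus's issue.
Mateus's share ($50,000) is divided into 2 shares of $25,000: Varun and Briar each take $25,000.

Varun receives 1/8 of the estate.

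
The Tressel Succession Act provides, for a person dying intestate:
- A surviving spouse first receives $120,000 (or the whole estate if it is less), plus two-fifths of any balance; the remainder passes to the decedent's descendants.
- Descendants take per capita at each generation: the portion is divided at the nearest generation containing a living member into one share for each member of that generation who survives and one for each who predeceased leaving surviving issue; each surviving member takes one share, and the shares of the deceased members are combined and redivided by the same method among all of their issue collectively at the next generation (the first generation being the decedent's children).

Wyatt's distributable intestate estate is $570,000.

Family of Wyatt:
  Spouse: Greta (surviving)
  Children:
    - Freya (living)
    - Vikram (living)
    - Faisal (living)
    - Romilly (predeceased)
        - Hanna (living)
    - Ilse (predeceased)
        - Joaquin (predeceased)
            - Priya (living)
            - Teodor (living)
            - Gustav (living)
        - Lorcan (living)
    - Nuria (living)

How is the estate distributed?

Greta: $300,000; Freya: $45,000; Vikram: $45,000; Faisal: $45,000; Hanna: $30,000; Priya: $10,000; Teodor: $10,000; Gustav: $10,000; Lorcan: $30,000; Nuria: $45,000

Greta first takes $120,000, leaving a balance of $450,000. Greta then takes two-fifths of the balance ($180,000), for a total of $300,000. The remaining $270,000 passes to the descendants.
The descendants' portion ($270,000) is divided at the children's generation into 6 shares of $45,000. Freya, Vikram, Faisal, and Nuria each take $45,000. The 2 shares of the deceased (Romilly and Ilse) are combined into a pool of $90,000.
That pool ($90,000) is divided at the grandchildren's generation into 3 shares of $30,000. Hanna and Lorcan each take $30,000. The remaining share for the deceased Joaquin ($30,000) is carried to the next generation.
That pool ($30,000) is divided at the great-grandchildren's generation equally among Priya, Teodor, and Gustav: $10,000 each.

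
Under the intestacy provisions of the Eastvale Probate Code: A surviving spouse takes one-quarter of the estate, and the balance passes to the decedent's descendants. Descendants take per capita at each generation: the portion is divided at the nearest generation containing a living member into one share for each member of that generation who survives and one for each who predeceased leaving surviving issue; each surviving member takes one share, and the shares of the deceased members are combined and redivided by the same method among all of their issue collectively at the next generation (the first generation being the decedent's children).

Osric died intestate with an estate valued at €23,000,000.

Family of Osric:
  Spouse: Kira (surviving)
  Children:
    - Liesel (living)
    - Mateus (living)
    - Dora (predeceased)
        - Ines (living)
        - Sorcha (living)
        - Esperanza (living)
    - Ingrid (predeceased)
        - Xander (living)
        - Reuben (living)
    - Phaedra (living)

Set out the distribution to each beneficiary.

Kira takes one-quarter of €23,000,000 = €5,750,000. The remaining €17,250,000 passes to the descendants.
The descendants' portion (€17,250,000) is divided at the children's generation into 5 shares of €3,450,000. Liesel, Mateus, and Phaedra each take €3,450,000. The 2 shares of the deceased (Dora and Ingrid) are combined into a pool of €6,900,000.
That pool (€6,900,000) is divided at the grandchildren's generation equally among Ines, Sorcha, Esperanza, Xander, and Reuben: €1,380,000 each.

Kira: €5,750,000; Liesel: €3,450,000; Mateus: €3,450,000; Ines: €1,380,000; Sorcha: €1,380,000; Esperanza: €1,380,000; Xander: €1,380,000; Reuben: €1,380,000; Phaedra: €3,450,000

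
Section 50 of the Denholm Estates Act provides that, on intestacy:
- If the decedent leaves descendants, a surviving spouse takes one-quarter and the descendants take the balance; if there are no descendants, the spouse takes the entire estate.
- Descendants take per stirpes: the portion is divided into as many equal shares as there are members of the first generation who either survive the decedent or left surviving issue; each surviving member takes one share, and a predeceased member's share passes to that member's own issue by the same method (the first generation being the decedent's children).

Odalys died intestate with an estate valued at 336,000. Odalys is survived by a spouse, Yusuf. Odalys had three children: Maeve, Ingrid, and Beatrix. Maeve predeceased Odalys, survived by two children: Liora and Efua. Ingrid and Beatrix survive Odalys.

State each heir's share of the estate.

Yusuf takes one-quarter of 336,000 = 84,000. The remaining 252,000 passes to the descendants.
The descendants' portion (252,000) is divided into 3 shares of 84,000: Ingrid and Beatrix each take 84,000; Maeve's 84,000 share passes to Maeve's issue.
Maeve's share (84,000) is divided into 2 shares of 42,000: Liora and Efua each take 42,000.

Yusuf: 84,000; Liora: 42,000; Efua: 42,000; Ingrid: 84,000; Beatrix: 84,000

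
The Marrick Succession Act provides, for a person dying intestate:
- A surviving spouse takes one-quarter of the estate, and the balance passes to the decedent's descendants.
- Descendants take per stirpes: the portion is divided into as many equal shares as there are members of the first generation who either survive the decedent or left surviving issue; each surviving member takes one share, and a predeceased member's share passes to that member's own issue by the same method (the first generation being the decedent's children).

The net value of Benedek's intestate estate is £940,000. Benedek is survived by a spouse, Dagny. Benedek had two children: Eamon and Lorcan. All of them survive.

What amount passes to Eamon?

Eamon receives £352,500.

Dagny takes one-quarter of £940,000 = £235,000. The remaining £705,000 passes to the descendants.
The descendants' portion (£705,000) is divided into 2 shares of £352,500: Eamon and Lorcan each take £352,500.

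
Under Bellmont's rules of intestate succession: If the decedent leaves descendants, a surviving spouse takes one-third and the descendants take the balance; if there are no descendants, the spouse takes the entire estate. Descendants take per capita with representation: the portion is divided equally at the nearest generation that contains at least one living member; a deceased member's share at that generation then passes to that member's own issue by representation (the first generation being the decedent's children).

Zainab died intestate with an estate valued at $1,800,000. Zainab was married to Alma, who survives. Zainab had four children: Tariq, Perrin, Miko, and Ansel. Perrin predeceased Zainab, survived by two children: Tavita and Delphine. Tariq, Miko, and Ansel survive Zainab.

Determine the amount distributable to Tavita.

Alma takes one-third of $1,800,000 = $600,000. The remaining $1,200,000 passes to the descendants.
The descendants' portion ($1,200,000) is divided into 4 shares of $300,000: Tariq, Miko, and Ansel each take $300,000; Perrin's $300,000 share passes to Perrin's issue.
Perrin's share ($300,000) is divided into 2 shares of $150,000: Tavita and Delphine each take $150,000.

Tavita receives $150,000.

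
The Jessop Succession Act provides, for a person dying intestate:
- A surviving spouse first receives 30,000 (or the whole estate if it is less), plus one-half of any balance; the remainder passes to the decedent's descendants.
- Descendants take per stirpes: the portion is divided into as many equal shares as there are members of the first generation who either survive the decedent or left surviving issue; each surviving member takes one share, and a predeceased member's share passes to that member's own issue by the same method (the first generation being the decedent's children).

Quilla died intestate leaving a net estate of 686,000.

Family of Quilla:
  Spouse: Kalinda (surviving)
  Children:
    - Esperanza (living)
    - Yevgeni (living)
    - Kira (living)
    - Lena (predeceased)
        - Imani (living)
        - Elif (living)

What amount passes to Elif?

Elif receives 41,000.

Kalinda first takes 30,000, leaving a balance of 656,000. Kalinda then takes one-half of the balance (328,000), for a total of 358,000. The remaining 328,000 passes to the descendants.
The descendants' portion (328,000) is divided into 4 shares of 82,000: Esperanza, Yevgeni, and Kira each take 82,000; Lena's 82,000 share passes to Lena's issue.
Lena's share (82,000) is divided into 2 shares of 41,000: Imani and Elif each take 41,000.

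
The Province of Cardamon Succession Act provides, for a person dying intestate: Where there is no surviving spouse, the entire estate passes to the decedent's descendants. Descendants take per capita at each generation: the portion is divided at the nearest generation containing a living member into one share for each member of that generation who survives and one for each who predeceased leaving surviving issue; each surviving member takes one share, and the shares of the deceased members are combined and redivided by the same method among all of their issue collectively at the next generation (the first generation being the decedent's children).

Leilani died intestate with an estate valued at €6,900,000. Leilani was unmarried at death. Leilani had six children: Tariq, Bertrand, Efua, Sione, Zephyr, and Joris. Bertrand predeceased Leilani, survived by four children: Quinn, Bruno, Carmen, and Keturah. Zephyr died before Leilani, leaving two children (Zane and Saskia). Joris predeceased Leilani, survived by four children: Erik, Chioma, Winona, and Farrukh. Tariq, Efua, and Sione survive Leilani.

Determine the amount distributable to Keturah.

The entire €6,900,000 passes to the descendants.
That amount (€6,900,000) is divided at the children's generation into 6 shares of €1,150,000. Tariq, Efua, and Sione each take €1,150,000. The 3 shares of the deceased (Bertrand, Zephyr, and Joris) are combined into a pool of €3,450,000.
That pool (€3,450,000) is divided at the grandchildren's generation equally among Quinn, Bruno, Carmen, Keturah, Zane, Saskia, Erik, Chioma, Winona, and Farrukh: €345,000 each.

Keturah receives €345,000.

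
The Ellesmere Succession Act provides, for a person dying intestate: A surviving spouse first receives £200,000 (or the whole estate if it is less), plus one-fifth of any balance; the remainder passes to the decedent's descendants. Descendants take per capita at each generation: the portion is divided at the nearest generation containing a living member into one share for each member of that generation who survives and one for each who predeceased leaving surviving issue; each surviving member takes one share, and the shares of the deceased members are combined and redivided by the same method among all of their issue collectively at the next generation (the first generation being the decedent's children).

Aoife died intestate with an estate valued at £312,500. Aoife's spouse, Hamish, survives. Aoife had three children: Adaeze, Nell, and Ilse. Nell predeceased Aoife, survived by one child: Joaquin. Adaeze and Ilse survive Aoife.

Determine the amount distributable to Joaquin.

Hamish first takes £200,000, leaving a balance of £112,500. Hamish then takes one-fifth of the balance (£22,500), for a total of £222,500. The remaining £90,000 passes to the descendants.
The descendants' portion (£90,000) is divided at the children's generation into 3 shares of £30,000. Adaeze and Ilse each take £30,000. The remaining share for the deceased Nell (£30,000) is carried to the next generation.
That pool (£30,000) passes entirely to Joaquin, the sole taker at the grandchildren's generation.

Joaquin receives £30,000.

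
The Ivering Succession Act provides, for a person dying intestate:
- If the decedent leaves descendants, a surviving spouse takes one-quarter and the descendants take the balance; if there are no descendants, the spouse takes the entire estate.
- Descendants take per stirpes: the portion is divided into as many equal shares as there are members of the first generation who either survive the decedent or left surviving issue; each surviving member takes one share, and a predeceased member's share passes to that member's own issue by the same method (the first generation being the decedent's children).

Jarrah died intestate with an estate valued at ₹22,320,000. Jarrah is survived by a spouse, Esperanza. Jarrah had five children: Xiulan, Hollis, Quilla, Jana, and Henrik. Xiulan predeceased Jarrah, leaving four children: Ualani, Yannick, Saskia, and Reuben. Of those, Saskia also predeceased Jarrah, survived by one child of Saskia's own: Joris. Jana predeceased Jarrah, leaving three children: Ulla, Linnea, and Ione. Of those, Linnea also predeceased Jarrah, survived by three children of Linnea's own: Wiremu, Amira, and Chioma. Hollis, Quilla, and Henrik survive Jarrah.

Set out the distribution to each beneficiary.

Esperanza: ₹5,580,000; Ualani: ₹837,000; Yannick: ₹837,000; Joris: ₹837,000; Reuben: ₹837,000; Hollis: ₹3,348,000; Quilla: ₹3,348,000; Ulla: ₹1,116,000; Wiremu: ₹372,000; Amira: ₹372,000; Chioma: ₹372,000; Ione: ₹1,116,000; Henrik: ₹3,348,000

Esperanza takes one-quarter of ₹22,320,000 = ₹5,580,000. The remaining ₹16,740,000 passes to the descendants.
The descendants' portion (₹16,740,000) is divided into 5 shares of ₹3,348,000: Hollis, Quilla, and Henrik each take ₹3,348,000; Xiulan's ₹3,348,000 share passes to Xiulan's issue; Jana's ₹3,348,000 share passes to Jana's issue.
Xiulan's share (₹3,348,000) is divided into 4 shares of ₹837,000: Ualani, Yannick, and Reuben each take ₹837,000; Saskia's ₹837,000 share passes to Saskia's issue.
Saskia's share (₹837,000) passes entirely to Joris.
Jana's share (₹3,348,000) is divided into 3 shares of ₹1,116,000: Ulla and Ione each take ₹1,116,000; Linnea's ₹1,116,000 share passes to Linnea's issue.
Linnea's share (₹1,116,000) is divided into 3 shares of ₹372,000: Wiremu, Amira, and Chioma each take ₹372,000.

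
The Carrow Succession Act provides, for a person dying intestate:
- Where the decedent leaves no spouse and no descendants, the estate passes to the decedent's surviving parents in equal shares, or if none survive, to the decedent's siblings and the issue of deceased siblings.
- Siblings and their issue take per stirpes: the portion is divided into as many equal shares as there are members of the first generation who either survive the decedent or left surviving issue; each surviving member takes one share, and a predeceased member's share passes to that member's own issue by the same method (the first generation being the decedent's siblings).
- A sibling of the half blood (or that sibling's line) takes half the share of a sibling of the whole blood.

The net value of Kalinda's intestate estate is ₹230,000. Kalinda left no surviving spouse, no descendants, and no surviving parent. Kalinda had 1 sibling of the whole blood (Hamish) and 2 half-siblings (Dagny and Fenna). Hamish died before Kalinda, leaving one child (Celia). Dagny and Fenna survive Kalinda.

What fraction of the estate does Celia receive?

The entire ₹230,000 passes to the siblings and their issue.
Counting each half-blood sibling's line as half a unit, there are 2 units in ₹230,000, so one unit is ₹115,000. Whole-blood lines (Hamish) take ₹115,000 each; half-blood lines (Dagny and Fenna) take ₹57,500 each.
Hamish's share (₹115,000) passes entirely to Celia.

Celia receives 1/2 of the estate.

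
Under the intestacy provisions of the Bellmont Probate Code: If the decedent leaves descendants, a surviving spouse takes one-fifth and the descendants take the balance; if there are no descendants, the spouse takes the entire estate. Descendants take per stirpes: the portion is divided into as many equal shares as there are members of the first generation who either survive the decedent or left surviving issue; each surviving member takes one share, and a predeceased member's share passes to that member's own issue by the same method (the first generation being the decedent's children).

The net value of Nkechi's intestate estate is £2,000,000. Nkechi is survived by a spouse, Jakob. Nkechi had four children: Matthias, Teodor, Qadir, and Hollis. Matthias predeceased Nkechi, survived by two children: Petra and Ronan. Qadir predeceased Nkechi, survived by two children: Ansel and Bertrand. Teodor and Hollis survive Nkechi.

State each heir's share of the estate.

Jakob: £400,000; Petra: £200,000; Ronan: £200,000; Teodor: £400,000; Ansel: £200,000; Bertrand: £200,000; Hollis: £400,000

Jakob takes one-fifth of £2,000,000 = £400,000. The remaining £1,600,000 passes to the descendants.
The descendants' portion (£1,600,000) is divided into 4 shares of £400,000: Teodor and Hollis each take £400,000; Matthias's £400,000 share passes to Matthias's issue; Qadir's £400,000 share passes to Qadir's issue.
Matthias's share (£400,000) is divided into 2 shares of £200,000: Petra and Ronan each take £200,000.
Qadir's share (£400,000) is divided into 2 shares of £200,000: Ansel and Bertrand each take £200,000.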